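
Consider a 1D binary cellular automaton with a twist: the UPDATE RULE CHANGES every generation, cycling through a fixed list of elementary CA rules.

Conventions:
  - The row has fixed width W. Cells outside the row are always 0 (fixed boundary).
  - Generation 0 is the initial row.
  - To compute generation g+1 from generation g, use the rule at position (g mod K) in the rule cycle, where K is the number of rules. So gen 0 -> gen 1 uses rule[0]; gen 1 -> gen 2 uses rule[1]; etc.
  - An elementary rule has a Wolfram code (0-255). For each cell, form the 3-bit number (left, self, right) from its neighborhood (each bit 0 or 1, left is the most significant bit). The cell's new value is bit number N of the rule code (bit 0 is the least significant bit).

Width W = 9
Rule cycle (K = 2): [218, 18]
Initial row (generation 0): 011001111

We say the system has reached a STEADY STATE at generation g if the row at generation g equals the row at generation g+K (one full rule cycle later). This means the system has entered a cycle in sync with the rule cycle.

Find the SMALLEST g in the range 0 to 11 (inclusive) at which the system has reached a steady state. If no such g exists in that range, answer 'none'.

Gen 0: 011001111
Gen 1 (rule 218): 111111111
Gen 2 (rule 18): 000000000
Gen 3 (rule 218): 000000000
Gen 4 (rule 18): 000000000
Gen 5 (rule 218): 000000000
Gen 6 (rule 18): 000000000
Gen 7 (rule 218): 000000000
Gen 8 (rule 18): 000000000
Gen 9 (rule 218): 000000000
Gen 10 (rule 18): 000000000
Gen 11 (rule 218): 000000000
Gen 12 (rule 18): 000000000
Gen 13 (rule 218): 000000000

Answer: 2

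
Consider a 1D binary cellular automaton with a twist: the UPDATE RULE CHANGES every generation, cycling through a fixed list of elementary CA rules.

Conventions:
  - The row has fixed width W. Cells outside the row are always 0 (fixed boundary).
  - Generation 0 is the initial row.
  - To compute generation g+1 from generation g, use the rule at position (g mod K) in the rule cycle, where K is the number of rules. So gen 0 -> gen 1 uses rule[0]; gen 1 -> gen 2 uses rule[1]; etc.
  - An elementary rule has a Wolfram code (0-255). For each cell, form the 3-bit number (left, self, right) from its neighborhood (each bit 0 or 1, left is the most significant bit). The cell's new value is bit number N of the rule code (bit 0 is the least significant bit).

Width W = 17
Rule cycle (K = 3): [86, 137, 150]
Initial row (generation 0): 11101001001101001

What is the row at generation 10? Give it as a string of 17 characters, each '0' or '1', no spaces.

Answer: 01110000001000110

Derivation:
Gen 0: 11101001001101001
Gen 1 (rule 86): 00101111110101111
Gen 2 (rule 137): 10001111100001110
Gen 3 (rule 150): 11010111010010101
Gen 4 (rule 86): 01010001011110101
Gen 5 (rule 137): 00000100011100000
Gen 6 (rule 150): 00001110101010000
Gen 7 (rule 86): 00010010101011000
Gen 8 (rule 137): 11000000000010011
Gen 9 (rule 150): 00100000000111100
Gen 10 (rule 86): 01110000001000110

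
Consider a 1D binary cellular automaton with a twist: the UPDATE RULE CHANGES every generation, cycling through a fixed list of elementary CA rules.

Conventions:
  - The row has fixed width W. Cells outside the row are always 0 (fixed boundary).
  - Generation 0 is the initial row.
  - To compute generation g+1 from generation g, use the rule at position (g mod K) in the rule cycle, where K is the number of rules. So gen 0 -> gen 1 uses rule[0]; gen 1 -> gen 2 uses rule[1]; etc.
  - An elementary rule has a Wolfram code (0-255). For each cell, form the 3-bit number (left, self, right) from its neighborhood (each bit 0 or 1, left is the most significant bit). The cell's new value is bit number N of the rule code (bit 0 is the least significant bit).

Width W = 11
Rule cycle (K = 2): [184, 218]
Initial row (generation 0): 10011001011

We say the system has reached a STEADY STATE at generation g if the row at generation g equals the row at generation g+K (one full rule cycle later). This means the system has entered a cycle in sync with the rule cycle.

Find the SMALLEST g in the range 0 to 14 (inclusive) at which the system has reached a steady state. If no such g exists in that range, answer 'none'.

Answer: 9

Derivation:
Gen 0: 10011001011
Gen 1 (rule 184): 01010100110
Gen 2 (rule 218): 10000011111
Gen 3 (rule 184): 01000011110
Gen 4 (rule 218): 10100111111
Gen 5 (rule 184): 01010111110
Gen 6 (rule 218): 10000111111
Gen 7 (rule 184): 01000111110
Gen 8 (rule 218): 10101111111
Gen 9 (rule 184): 01011111110
Gen 10 (rule 218): 10011111111
Gen 11 (rule 184): 01011111110
Gen 12 (rule 218): 10011111111
Gen 13 (rule 184): 01011111110
Gen 14 (rule 218): 10011111111
Gen 15 (rule 184): 01011111110
Gen 16 (rule 218): 10011111111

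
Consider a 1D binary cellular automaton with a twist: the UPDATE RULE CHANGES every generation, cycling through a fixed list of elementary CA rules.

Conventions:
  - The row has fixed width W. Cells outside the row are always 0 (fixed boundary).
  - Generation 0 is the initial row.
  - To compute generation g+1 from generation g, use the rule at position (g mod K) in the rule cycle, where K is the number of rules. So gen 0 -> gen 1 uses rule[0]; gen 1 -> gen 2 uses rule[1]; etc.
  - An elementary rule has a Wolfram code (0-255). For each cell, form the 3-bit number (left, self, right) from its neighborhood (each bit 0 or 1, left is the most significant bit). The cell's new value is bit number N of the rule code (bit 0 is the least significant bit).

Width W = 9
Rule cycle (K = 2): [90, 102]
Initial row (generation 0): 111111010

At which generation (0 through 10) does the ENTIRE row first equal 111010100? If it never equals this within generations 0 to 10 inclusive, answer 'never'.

Gen 0: 111111010
Gen 1 (rule 90): 100001001
Gen 2 (rule 102): 100011011
Gen 3 (rule 90): 010111011
Gen 4 (rule 102): 111001101
Gen 5 (rule 90): 101111100
Gen 6 (rule 102): 110000100
Gen 7 (rule 90): 111001010
Gen 8 (rule 102): 001011110
Gen 9 (rule 90): 010010011
Gen 10 (rule 102): 110110101

Answer: never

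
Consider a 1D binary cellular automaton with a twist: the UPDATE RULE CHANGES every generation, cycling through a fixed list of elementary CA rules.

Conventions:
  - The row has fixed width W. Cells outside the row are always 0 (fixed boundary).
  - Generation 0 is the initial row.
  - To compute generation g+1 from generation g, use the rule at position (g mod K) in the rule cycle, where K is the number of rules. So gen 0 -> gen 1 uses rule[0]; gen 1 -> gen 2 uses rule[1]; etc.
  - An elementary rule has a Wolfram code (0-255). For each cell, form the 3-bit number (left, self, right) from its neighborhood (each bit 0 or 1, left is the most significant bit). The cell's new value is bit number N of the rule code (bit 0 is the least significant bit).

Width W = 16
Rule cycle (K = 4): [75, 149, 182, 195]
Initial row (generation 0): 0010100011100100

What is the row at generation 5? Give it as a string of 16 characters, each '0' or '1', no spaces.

Gen 0: 0010100011100100
Gen 1 (rule 75): 1100001110101001
Gen 2 (rule 149): 0011100100101101
Gen 3 (rule 182): 0101011111110011
Gen 4 (rule 195): 1000001111110101
Gen 5 (rule 75): 0011111000010000

Answer: 0011111000010000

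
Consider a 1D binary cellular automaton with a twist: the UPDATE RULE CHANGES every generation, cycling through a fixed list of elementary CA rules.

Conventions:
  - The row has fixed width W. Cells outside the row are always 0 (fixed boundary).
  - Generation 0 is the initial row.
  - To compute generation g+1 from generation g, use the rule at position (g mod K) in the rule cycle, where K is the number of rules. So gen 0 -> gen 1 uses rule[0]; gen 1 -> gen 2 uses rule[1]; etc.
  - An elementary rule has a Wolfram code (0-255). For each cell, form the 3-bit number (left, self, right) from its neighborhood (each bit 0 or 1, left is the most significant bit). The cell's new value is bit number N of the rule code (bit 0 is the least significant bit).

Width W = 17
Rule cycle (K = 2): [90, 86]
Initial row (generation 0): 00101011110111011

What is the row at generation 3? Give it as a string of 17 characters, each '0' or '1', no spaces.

Gen 0: 00101011110111011
Gen 1 (rule 90): 01000010010101011
Gen 2 (rule 86): 11100111110101001
Gen 3 (rule 90): 10111100010000110

Answer: 10111100010000110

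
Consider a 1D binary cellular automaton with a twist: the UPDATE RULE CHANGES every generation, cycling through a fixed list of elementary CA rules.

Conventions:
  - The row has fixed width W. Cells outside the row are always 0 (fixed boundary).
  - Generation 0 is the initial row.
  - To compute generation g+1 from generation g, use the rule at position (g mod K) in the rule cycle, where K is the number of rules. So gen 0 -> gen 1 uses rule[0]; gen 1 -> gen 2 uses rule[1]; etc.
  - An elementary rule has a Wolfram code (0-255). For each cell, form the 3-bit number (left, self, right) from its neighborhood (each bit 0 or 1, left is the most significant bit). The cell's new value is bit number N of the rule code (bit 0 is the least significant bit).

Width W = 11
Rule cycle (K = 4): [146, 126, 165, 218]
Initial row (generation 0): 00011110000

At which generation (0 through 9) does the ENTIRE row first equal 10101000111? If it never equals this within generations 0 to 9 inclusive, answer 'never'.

Gen 0: 00011110000
Gen 1 (rule 146): 00101101000
Gen 2 (rule 126): 01111111100
Gen 3 (rule 165): 00111111001
Gen 4 (rule 218): 01111111110
Gen 5 (rule 146): 10111111101
Gen 6 (rule 126): 11100000111
Gen 7 (rule 165): 01001110010
Gen 8 (rule 218): 10111111101
Gen 9 (rule 146): 00011111000

Answer: never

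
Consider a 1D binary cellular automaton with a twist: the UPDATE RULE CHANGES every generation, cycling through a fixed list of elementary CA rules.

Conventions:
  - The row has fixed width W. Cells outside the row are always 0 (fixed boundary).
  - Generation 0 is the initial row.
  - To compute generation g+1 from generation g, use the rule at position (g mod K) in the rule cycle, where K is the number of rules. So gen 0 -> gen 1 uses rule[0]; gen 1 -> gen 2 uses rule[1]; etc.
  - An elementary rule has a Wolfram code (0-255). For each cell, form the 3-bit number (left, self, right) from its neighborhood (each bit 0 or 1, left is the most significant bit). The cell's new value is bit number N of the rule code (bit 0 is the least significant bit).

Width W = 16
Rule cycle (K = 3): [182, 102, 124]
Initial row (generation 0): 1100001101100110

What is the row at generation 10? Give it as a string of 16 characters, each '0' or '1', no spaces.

Gen 0: 1100001101100110
Gen 1 (rule 182): 0010010010011001
Gen 2 (rule 102): 0110110110101011
Gen 3 (rule 124): 0111111111111111
Gen 4 (rule 182): 1011111111111110
Gen 5 (rule 102): 1100000000000010
Gen 6 (rule 124): 1110000000000011
Gen 7 (rule 182): 0101000000000100
Gen 8 (rule 102): 1111000000001100
Gen 9 (rule 124): 1001100000001110
Gen 10 (rule 182): 1110010000010101

Answer: 1110010000010101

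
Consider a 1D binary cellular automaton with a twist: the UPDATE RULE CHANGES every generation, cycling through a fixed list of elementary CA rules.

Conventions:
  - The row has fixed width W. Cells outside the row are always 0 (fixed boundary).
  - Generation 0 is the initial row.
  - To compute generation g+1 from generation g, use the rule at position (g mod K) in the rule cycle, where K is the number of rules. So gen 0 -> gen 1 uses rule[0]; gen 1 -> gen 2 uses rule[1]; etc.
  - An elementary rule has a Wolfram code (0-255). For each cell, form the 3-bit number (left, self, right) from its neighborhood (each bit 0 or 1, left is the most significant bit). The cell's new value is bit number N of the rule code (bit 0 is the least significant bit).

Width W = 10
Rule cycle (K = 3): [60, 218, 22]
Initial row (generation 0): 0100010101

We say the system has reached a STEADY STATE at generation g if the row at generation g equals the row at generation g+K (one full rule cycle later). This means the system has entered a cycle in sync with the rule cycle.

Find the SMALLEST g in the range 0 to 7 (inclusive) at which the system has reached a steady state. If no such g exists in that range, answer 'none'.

Gen 0: 0100010101
Gen 1 (rule 60): 0110011111
Gen 2 (rule 218): 1111111111
Gen 3 (rule 22): 0000000000
Gen 4 (rule 60): 0000000000
Gen 5 (rule 218): 0000000000
Gen 6 (rule 22): 0000000000
Gen 7 (rule 60): 0000000000
Gen 8 (rule 218): 0000000000
Gen 9 (rule 22): 0000000000
Gen 10 (rule 60): 0000000000

Answer: 3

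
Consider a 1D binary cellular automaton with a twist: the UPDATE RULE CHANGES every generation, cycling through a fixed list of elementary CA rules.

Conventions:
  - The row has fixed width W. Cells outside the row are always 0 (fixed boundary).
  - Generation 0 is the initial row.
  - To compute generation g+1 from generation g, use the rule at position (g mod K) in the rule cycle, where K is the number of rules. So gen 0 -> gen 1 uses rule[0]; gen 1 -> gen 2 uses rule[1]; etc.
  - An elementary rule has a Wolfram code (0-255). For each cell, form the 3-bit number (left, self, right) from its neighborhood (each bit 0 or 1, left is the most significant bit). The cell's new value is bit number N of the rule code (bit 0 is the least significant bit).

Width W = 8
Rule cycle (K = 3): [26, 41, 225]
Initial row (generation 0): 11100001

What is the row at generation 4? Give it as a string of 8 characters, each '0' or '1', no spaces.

Answer: 10000000

Derivation:
Gen 0: 11100001
Gen 1 (rule 26): 10010010
Gen 2 (rule 41): 00000000
Gen 3 (rule 225): 11111111
Gen 4 (rule 26): 10000000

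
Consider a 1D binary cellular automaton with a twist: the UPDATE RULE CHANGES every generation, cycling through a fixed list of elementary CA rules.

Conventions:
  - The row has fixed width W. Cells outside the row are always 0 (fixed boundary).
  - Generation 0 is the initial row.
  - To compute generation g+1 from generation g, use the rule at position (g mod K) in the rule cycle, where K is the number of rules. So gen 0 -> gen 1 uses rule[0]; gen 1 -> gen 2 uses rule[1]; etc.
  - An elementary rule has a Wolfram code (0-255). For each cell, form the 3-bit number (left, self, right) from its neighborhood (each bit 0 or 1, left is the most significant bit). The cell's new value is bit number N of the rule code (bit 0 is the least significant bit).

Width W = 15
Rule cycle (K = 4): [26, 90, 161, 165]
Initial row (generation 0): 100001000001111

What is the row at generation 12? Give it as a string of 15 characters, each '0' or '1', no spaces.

Gen 0: 100001000001111
Gen 1 (rule 26): 010010100011000
Gen 2 (rule 90): 101100010111100
Gen 3 (rule 161): 010001001011001
Gen 4 (rule 165): 010101001100001
Gen 5 (rule 26): 100000111010010
Gen 6 (rule 90): 010001101001101
Gen 7 (rule 161): 000100010000010
Gen 8 (rule 165): 110101010111010
Gen 9 (rule 26): 100000000100001
Gen 10 (rule 90): 010000001010010
Gen 11 (rule 161): 000111100100000
Gen 12 (rule 165): 110011000101111

Answer: 110011000101111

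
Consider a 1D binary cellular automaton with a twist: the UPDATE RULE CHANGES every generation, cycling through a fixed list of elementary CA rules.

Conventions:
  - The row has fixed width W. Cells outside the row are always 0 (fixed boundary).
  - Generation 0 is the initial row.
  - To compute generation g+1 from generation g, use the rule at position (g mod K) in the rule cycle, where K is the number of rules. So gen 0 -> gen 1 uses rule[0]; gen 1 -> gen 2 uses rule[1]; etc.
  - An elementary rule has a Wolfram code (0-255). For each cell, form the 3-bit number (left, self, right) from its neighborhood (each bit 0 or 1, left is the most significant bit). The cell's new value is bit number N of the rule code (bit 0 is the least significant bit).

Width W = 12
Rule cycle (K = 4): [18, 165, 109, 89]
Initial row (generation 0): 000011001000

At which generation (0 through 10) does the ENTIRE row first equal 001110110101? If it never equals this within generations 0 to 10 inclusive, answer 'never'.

Answer: never

Derivation:
Gen 0: 000011001000
Gen 1 (rule 18): 000100110100
Gen 2 (rule 165): 110100001101
Gen 3 (rule 109): 111101101111
Gen 4 (rule 89): 100101101001
Gen 5 (rule 18): 011000000110
Gen 6 (rule 165): 000011110000
Gen 7 (rule 109): 111010010111
Gen 8 (rule 89): 101001000101
Gen 9 (rule 18): 000110101000
Gen 10 (rule 165): 110001111011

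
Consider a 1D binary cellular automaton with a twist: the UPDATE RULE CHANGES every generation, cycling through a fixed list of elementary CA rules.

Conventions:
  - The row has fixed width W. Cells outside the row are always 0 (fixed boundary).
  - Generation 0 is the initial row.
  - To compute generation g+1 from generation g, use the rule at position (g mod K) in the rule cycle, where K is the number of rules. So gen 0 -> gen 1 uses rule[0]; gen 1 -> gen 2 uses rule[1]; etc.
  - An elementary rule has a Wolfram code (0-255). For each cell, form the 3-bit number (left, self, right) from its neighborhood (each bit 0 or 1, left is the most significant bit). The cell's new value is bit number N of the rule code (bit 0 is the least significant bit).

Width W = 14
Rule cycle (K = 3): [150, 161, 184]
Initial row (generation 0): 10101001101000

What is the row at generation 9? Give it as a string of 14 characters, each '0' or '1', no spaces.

Gen 0: 10101001101000
Gen 1 (rule 150): 10101110001100
Gen 2 (rule 161): 01010100100001
Gen 3 (rule 184): 00101010010000
Gen 4 (rule 150): 01101011111000
Gen 5 (rule 161): 00010101110011
Gen 6 (rule 184): 00001011101010
Gen 7 (rule 150): 00011001001011
Gen 8 (rule 161): 11000000000100
Gen 9 (rule 184): 10100000000010

Answer: 10100000000010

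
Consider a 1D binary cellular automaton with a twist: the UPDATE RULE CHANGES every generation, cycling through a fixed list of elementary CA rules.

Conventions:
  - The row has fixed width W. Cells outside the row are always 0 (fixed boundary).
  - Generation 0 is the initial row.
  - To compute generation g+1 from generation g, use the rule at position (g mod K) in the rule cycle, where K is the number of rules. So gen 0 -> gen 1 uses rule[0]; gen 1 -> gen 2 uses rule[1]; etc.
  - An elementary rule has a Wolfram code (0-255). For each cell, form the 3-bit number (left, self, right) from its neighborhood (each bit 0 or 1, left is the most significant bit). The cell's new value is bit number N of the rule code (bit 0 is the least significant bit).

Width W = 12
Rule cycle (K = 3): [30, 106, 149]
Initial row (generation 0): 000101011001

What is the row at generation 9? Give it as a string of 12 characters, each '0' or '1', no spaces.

Answer: 001010001101

Derivation:
Gen 0: 000101011001
Gen 1 (rule 30): 001101010111
Gen 2 (rule 106): 011110101101
Gen 3 (rule 149): 001100100001
Gen 4 (rule 30): 011011110011
Gen 5 (rule 106): 111110010111
Gen 6 (rule 149): 011101010010
Gen 7 (rule 30): 110001011111
Gen 8 (rule 106): 110010110001
Gen 9 (rule 149): 001010001101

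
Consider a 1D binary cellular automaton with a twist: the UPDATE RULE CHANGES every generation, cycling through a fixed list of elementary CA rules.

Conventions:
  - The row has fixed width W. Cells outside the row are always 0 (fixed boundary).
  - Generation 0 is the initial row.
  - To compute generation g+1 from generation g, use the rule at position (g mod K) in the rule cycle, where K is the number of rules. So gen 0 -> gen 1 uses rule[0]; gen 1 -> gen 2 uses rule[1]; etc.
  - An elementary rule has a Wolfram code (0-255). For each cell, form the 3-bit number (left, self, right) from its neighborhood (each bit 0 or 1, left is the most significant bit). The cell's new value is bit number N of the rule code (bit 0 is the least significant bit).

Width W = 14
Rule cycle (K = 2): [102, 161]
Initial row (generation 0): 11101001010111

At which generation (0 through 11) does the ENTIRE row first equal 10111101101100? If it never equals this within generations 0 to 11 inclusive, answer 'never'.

Answer: 11

Derivation:
Gen 0: 11101001010111
Gen 1 (rule 102): 00111011111001
Gen 2 (rule 161): 10010101110000
Gen 3 (rule 102): 10111110010000
Gen 4 (rule 161): 01011100000111
Gen 5 (rule 102): 11100100001001
Gen 6 (rule 161): 01000001100000
Gen 7 (rule 102): 11000010100000
Gen 8 (rule 161): 00011001001111
Gen 9 (rule 102): 00101011010001
Gen 10 (rule 161): 10010100100100
Gen 11 (rule 102): 10111101101100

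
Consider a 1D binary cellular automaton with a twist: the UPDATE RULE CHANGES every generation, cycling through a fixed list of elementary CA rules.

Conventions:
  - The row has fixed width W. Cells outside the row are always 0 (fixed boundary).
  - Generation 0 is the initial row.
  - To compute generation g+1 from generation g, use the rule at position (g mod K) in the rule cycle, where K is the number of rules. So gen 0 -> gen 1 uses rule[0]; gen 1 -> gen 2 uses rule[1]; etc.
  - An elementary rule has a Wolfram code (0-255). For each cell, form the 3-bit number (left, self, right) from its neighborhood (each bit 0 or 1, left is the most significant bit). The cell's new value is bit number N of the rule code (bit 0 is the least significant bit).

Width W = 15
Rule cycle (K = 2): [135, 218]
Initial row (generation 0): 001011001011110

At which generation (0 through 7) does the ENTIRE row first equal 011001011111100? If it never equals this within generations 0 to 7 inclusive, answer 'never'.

Gen 0: 001011001011110
Gen 1 (rule 135): 111000011001100
Gen 2 (rule 218): 111100111111110
Gen 3 (rule 135): 011001011111100
Gen 4 (rule 218): 111110011111110
Gen 5 (rule 135): 011100101111100
Gen 6 (rule 218): 111111001111110
Gen 7 (rule 135): 011110010111100

Answer: 3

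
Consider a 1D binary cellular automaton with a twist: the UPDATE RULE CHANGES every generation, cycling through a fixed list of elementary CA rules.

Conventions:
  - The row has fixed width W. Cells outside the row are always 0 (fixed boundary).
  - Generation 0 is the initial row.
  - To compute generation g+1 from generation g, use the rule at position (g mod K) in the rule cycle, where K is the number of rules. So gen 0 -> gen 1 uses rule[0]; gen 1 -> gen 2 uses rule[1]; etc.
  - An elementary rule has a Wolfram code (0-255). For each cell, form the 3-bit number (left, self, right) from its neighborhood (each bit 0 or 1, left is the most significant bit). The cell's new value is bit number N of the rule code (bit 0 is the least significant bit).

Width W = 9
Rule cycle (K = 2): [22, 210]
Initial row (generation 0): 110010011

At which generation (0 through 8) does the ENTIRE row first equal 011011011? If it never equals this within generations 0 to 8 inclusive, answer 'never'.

Answer: 6

Derivation:
Gen 0: 110010011
Gen 1 (rule 22): 001111100
Gen 2 (rule 210): 010111110
Gen 3 (rule 22): 110000001
Gen 4 (rule 210): 011000010
Gen 5 (rule 22): 100100111
Gen 6 (rule 210): 011011011
Gen 7 (rule 22): 100000000
Gen 8 (rule 210): 010000000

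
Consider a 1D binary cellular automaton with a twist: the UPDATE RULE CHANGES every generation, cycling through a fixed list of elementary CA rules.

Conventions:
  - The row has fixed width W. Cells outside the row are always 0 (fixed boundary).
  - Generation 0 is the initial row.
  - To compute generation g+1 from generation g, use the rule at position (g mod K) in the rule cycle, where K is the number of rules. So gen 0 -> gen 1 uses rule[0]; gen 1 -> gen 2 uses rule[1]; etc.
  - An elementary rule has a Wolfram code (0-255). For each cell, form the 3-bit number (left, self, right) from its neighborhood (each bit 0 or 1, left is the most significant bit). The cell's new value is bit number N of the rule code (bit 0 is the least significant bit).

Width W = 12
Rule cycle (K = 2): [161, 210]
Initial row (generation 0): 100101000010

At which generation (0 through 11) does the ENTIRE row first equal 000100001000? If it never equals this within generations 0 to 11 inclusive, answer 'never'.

Gen 0: 100101000010
Gen 1 (rule 161): 000010011000
Gen 2 (rule 210): 000101101100
Gen 3 (rule 161): 110010010001
Gen 4 (rule 210): 011101101010
Gen 5 (rule 161): 001010010100
Gen 6 (rule 210): 010001100010
Gen 7 (rule 161): 000100001000
Gen 8 (rule 210): 001010010100
Gen 9 (rule 161): 100100001001
Gen 10 (rule 210): 011010010110
Gen 11 (rule 161): 000100001000

Answer: 7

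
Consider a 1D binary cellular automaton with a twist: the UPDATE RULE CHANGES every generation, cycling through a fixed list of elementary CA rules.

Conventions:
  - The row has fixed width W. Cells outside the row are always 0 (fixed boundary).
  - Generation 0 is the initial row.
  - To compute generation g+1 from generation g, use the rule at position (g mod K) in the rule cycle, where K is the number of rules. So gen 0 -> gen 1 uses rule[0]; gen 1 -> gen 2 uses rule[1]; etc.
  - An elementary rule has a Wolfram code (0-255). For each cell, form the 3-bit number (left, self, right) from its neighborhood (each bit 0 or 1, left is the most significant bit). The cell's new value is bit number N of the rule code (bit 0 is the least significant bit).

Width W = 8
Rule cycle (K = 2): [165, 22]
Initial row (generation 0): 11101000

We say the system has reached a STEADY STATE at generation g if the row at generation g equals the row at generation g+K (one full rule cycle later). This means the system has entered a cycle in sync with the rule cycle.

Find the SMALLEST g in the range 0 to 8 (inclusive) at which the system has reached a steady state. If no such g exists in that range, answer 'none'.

Gen 0: 11101000
Gen 1 (rule 165): 01011011
Gen 2 (rule 22): 11000000
Gen 3 (rule 165): 00011111
Gen 4 (rule 22): 00100000
Gen 5 (rule 165): 10101111
Gen 6 (rule 22): 10100000
Gen 7 (rule 165): 11101111
Gen 8 (rule 22): 00000000
Gen 9 (rule 165): 11111111
Gen 10 (rule 22): 00000000

Answer: 8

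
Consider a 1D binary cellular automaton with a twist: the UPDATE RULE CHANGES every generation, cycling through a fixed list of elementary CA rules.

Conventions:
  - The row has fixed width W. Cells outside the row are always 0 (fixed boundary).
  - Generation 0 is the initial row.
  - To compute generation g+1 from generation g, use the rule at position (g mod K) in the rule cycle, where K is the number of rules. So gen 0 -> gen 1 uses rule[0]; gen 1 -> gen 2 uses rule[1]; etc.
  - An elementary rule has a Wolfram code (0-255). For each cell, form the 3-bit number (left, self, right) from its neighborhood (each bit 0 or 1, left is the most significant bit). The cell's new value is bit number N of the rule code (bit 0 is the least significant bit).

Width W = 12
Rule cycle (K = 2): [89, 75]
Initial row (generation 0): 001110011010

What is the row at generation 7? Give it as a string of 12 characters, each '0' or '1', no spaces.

Answer: 100001011001

Derivation:
Gen 0: 001110011010
Gen 1 (rule 89): 101011011001
Gen 2 (rule 75): 000011011010
Gen 3 (rule 89): 111011011001
Gen 4 (rule 75): 101011011010
Gen 5 (rule 89): 000011011001
Gen 6 (rule 75): 111111011010
Gen 7 (rule 89): 100001011001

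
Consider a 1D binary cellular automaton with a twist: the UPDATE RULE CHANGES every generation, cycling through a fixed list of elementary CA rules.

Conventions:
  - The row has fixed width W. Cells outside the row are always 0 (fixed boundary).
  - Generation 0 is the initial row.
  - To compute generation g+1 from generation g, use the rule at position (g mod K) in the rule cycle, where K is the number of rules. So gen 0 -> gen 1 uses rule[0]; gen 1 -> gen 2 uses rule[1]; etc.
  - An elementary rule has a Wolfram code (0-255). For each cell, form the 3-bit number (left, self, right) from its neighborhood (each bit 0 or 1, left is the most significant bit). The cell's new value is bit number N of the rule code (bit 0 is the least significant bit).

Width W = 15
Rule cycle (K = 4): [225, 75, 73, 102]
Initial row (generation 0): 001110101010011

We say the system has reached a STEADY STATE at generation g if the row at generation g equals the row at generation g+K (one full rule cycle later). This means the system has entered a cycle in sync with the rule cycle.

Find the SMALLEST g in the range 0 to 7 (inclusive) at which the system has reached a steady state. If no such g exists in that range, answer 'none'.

Gen 0: 001110101010011
Gen 1 (rule 225): 100111010100001
Gen 2 (rule 75): 001101000001110
Gen 3 (rule 73): 101100011101010
Gen 4 (rule 102): 110100100111110
Gen 5 (rule 225): 011000000011110
Gen 6 (rule 75): 111011111110010
Gen 7 (rule 73): 101010000010000
Gen 8 (rule 102): 111110000110000
Gen 9 (rule 225): 011110110010111
Gen 10 (rule 75): 110010110100101
Gen 11 (rule 73): 110000110000000

Answer: none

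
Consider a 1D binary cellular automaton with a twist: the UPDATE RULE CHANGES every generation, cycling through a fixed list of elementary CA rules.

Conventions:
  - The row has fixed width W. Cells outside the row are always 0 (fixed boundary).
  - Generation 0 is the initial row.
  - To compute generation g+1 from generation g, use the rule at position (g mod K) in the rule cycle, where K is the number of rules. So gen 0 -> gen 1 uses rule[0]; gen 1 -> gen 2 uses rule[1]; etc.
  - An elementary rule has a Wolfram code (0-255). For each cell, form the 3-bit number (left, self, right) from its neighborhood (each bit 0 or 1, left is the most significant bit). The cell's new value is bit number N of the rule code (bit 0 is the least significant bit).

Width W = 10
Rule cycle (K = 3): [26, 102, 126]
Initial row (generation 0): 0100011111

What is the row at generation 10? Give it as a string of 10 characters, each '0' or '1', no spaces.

Gen 0: 0100011111
Gen 1 (rule 26): 1010110000
Gen 2 (rule 102): 1111010000
Gen 3 (rule 126): 1001111000
Gen 4 (rule 26): 0111000100
Gen 5 (rule 102): 1001001100
Gen 6 (rule 126): 1111111110
Gen 7 (rule 26): 1000000001
Gen 8 (rule 102): 1000000011
Gen 9 (rule 126): 1100000111
Gen 10 (rule 26): 1010001100

Answer: 1010001100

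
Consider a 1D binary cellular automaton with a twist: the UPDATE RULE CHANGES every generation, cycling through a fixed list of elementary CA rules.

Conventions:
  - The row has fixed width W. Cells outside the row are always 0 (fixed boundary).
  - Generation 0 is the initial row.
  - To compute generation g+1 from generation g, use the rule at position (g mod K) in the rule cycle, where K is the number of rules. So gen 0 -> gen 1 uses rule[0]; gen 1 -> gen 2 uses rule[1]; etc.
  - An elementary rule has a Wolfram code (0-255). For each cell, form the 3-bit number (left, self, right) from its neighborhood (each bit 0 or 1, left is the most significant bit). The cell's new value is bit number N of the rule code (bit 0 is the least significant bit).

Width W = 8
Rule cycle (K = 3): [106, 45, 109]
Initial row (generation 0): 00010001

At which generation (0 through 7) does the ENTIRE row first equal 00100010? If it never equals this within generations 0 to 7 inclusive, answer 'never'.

Gen 0: 00010001
Gen 1 (rule 106): 00100010
Gen 2 (rule 45): 10101010
Gen 3 (rule 109): 11111110
Gen 4 (rule 106): 10000010
Gen 5 (rule 45): 10111010
Gen 6 (rule 109): 11101110
Gen 7 (rule 106): 10111010

Answer: 1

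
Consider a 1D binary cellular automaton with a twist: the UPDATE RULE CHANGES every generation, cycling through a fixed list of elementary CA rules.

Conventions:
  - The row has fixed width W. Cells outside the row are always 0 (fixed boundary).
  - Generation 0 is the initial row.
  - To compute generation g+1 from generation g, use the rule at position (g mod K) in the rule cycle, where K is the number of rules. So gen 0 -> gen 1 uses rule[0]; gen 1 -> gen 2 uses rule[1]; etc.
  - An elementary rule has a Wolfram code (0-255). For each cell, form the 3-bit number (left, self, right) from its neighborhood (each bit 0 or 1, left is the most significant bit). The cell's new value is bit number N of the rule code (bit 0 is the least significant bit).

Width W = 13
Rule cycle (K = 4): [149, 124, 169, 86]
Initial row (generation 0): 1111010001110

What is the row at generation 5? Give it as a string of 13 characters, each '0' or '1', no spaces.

Answer: 1010110111000

Derivation:
Gen 0: 1111010001110
Gen 1 (rule 149): 0110011100101
Gen 2 (rule 124): 0111010110111
Gen 3 (rule 169): 0110101101110
Gen 4 (rule 86): 1010100100011
Gen 5 (rule 149): 1010110111000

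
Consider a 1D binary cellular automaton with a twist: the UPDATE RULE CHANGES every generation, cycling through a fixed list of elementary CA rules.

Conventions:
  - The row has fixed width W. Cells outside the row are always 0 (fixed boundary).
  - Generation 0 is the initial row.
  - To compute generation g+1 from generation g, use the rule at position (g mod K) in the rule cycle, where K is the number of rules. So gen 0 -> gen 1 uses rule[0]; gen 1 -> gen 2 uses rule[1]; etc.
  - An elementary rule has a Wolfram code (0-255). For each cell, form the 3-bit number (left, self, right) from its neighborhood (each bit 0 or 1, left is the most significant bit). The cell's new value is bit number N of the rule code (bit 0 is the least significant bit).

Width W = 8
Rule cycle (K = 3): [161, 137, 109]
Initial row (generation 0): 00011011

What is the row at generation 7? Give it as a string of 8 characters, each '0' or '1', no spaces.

Gen 0: 00011011
Gen 1 (rule 161): 11000100
Gen 2 (rule 137): 10010001
Gen 3 (rule 109): 10010101
Gen 4 (rule 161): 00001010
Gen 5 (rule 137): 11100000
Gen 6 (rule 109): 10101111
Gen 7 (rule 161): 01010110

Answer: 01010110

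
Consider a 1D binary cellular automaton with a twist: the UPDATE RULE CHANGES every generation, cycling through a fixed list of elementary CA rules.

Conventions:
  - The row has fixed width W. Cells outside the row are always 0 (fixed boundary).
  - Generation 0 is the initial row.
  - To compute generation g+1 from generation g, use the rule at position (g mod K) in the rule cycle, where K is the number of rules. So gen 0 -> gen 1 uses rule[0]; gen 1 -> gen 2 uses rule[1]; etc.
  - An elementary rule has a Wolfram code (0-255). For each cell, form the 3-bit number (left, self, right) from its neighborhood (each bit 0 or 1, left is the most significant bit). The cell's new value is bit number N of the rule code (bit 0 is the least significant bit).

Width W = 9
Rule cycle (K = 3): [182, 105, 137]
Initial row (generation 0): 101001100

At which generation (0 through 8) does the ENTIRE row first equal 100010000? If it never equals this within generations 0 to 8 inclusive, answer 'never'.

Gen 0: 101001100
Gen 1 (rule 182): 111110010
Gen 2 (rule 105): 100010000
Gen 3 (rule 137): 001000111
Gen 4 (rule 182): 011101010
Gen 5 (rule 105): 010110100
Gen 6 (rule 137): 000100001
Gen 7 (rule 182): 001110011
Gen 8 (rule 105): 101010011

Answer: 2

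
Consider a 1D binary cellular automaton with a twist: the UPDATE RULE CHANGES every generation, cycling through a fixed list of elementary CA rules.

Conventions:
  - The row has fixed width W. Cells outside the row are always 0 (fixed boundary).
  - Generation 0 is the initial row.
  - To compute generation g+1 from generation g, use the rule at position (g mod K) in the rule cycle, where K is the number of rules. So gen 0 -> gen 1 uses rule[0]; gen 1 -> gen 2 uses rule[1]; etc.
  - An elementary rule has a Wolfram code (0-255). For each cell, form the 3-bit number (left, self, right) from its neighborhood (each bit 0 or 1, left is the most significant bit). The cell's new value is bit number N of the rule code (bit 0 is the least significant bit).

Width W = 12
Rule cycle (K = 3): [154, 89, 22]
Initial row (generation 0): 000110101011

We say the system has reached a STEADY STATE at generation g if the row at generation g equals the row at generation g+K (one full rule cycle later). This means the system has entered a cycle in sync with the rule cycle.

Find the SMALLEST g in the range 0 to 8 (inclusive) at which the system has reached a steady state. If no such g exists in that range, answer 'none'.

Gen 0: 000110101011
Gen 1 (rule 154): 001100000010
Gen 2 (rule 89): 101111111001
Gen 3 (rule 22): 100000000111
Gen 4 (rule 154): 010000001110
Gen 5 (rule 89): 001111101011
Gen 6 (rule 22): 010000001000
Gen 7 (rule 154): 101000010100
Gen 8 (rule 89): 000111000011
Gen 9 (rule 22): 001000100100
Gen 10 (rule 154): 010101011010
Gen 11 (rule 89): 000000011001

Answer: none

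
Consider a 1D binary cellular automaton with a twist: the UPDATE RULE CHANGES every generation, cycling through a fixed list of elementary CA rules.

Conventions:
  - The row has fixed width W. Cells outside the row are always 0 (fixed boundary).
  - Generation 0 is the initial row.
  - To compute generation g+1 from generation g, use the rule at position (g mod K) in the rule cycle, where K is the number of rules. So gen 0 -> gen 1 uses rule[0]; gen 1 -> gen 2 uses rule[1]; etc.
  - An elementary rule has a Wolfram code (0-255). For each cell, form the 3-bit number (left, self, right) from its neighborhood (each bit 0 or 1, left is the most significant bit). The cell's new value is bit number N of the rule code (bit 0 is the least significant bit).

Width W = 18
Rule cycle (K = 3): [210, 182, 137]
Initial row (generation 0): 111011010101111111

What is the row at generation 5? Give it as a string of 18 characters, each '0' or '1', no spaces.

Answer: 011101101001110101

Derivation:
Gen 0: 111011010101111111
Gen 1 (rule 210): 011001000000111111
Gen 2 (rule 182): 100111100001011110
Gen 3 (rule 137): 000111001100011100
Gen 4 (rule 210): 001011110110101110
Gen 5 (rule 182): 011101101001110101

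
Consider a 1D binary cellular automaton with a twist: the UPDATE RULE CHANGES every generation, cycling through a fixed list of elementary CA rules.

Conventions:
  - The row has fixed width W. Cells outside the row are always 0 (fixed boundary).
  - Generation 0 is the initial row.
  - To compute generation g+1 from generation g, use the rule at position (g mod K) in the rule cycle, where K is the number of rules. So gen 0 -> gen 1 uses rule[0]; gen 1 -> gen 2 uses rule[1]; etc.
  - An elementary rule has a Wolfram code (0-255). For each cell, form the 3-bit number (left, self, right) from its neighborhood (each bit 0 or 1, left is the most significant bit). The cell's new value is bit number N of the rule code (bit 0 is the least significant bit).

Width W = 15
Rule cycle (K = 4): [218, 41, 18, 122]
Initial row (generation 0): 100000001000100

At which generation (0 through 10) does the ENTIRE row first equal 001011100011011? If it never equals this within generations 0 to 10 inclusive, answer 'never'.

Gen 0: 100000001000100
Gen 1 (rule 218): 010000010101010
Gen 2 (rule 41): 000111001010100
Gen 3 (rule 18): 001000110000010
Gen 4 (rule 122): 010101111000101
Gen 5 (rule 218): 100001111101000
Gen 6 (rule 41): 001101000010011
Gen 7 (rule 18): 010000100101100
Gen 8 (rule 122): 101001011011110
Gen 9 (rule 218): 000110011011111
Gen 10 (rule 41): 110100010110000

Answer: never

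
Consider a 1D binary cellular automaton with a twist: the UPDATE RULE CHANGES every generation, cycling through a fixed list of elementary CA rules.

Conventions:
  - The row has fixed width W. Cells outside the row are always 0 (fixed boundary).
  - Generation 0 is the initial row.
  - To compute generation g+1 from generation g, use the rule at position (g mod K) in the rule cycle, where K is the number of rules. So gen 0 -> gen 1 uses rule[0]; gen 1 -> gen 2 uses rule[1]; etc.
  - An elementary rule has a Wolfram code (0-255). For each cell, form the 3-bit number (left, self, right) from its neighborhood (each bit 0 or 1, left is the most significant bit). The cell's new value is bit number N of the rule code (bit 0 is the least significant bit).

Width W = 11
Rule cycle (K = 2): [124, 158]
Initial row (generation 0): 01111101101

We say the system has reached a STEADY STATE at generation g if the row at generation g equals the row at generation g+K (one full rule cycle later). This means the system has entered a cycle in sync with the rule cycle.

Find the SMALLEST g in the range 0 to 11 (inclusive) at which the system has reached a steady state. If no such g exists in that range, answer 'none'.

Gen 0: 01111101101
Gen 1 (rule 124): 01000111111
Gen 2 (rule 158): 11101111110
Gen 3 (rule 124): 10111000011
Gen 4 (rule 158): 10110100110
Gen 5 (rule 124): 11111110111
Gen 6 (rule 158): 11111100110
Gen 7 (rule 124): 10000110111
Gen 8 (rule 158): 11001100110
Gen 9 (rule 124): 11101110111
Gen 10 (rule 158): 11001100110
Gen 11 (rule 124): 11101110111
Gen 12 (rule 158): 11001100110
Gen 13 (rule 124): 11101110111

Answer: 8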